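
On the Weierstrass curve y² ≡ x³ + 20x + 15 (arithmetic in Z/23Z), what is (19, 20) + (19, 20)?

(1, 6)

tangent at (19, 20): λ = (3·19² + 20)/(2·20) ≡ 22/17. 17⁻¹ ≡ 19 (mod 23) since 17·19 = 323 ≡ 1, so λ ≡ 22·19 ≡ 4.
  x = λ² - 19 - 19 = 16 - 38 ≡ 1; y = λ·(19 - 1) - 20 ≡ 6. → (1, 6)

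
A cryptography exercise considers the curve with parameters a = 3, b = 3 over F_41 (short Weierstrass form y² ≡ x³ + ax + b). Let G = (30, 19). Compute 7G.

(5, 26)

Double-and-add on 7 = (111)₂. Start with G = (30, 19) for the leading 1-bit.
double: tangent at (30, 19): λ = (3·30² + 3)/(2·19) ≡ 38/38. 38⁻¹ ≡ 27 (mod 41), so λ ≡ 38·27 ≡ 1.
  x = λ² - 30 - 30 = 1 - 60 ≡ 23; y = λ·(30 - 23) - 19 ≡ 29. → (23, 29)
add G: (23, 29) + (30, 19). λ = (19 - 29)/(30 - 23) ≡ 31/7 mod 41. 7⁻¹ ≡ 6 (mod 41), so λ ≡ 22.
  x = λ² - 23 - 30 = 484 - 53 ≡ 21; y = λ·(23 - 21) - 29 ≡ 15. → (21, 15)
double: tangent at (21, 15): λ = (3·21² + 3)/(2·15) ≡ 14/30. 30⁻¹ ≡ 26 (mod 41) since 30·26 = 780 ≡ 1, so λ ≡ 14·26 ≡ 36.
  x = λ² - 21 - 21 = 1296 - 42 ≡ 24; y = λ·(21 - 24) - 15 ≡ 0. → (24, 0)
add G: (24, 0) + (30, 19). λ = (19 - 0)/(30 - 24) ≡ 19/6 mod 41. 6⁻¹ ≡ 7 (mod 41), so λ ≡ 10.
  x = λ² - 24 - 30 = 100 - 54 ≡ 5; y = λ·(24 - 5) - 0 ≡ 26. → (5, 26)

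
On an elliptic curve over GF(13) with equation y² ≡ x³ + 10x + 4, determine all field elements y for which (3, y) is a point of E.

x³ + 10x + 4 = 61 ≡ 9 (mod 13).
Square roots of 9 mod 13: 3 and 10 (since 3² = 9 ≡ 9).

3, 10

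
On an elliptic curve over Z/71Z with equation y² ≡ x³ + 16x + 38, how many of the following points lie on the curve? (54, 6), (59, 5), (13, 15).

(54, 6): 6² ≡ 36, rhs ≡ 36 → on.
(59, 5): 5² ≡ 25, rhs ≡ 35 → off.
(13, 15): 15² ≡ 12, rhs ≡ 29 → off.

1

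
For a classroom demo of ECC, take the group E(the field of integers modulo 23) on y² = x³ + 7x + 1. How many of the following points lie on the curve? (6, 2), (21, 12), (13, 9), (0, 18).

1

(6, 2): 2² ≡ 4, rhs ≡ 6 → off.
(21, 12): 12² ≡ 6, rhs ≡ 2 → off.
(13, 9): 9² ≡ 12, rhs ≡ 12 → on.
(0, 18): 18² ≡ 2, rhs ≡ 1 → off.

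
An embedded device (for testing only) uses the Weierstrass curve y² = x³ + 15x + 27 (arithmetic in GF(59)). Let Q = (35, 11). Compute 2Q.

(35, 48)

tangent at (35, 11): λ = (3·35² + 15)/(2·11) ≡ 32/22. 22⁻¹ ≡ 51 (mod 59), so λ ≡ 32·51 ≡ 39.
  x = λ² - 35 - 35 = 1521 - 70 ≡ 35; y = λ·(35 - 35) - 11 ≡ 48. → (35, 48)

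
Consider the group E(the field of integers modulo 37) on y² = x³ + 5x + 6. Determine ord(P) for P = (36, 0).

2

2P: (36, 0) + (36, 0): same x and y₁ ≡ -y₂, so the sum is 𝒪.
2P = 𝒪, so the order is 2.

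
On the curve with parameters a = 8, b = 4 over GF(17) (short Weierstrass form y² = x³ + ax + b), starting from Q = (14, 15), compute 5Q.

Repeated addition: build up to 5Q.
2Q: tangent at (14, 15): λ = (3·14² + 8)/(2·15) ≡ 1/13. 13⁻¹ ≡ 4 (mod 17), so λ ≡ 1·4 ≡ 4.
  x = λ² - 14 - 14 = 16 - 28 ≡ 5; y = λ·(14 - 5) - 15 ≡ 4. → (5, 4)
3Q: (5, 4) + (14, 15). λ = (15 - 4)/(14 - 5) ≡ 11/9 mod 17. 9⁻¹ ≡ 2 (mod 17) since 9·2 = 18 ≡ 1, so λ ≡ 5.
  x = λ² - 5 - 14 = 25 - 19 ≡ 6; y = λ·(5 - 6) - 4 ≡ 8. → (6, 8)
4Q: (6, 8) + (14, 15). λ = (15 - 8)/(14 - 6) ≡ 7/8 mod 17. 8⁻¹ ≡ 15 (mod 17), so λ ≡ 3.
  x = λ² - 6 - 14 = 9 - 20 ≡ 6; y = λ·(6 - 6) - 8 ≡ 9. → (6, 9)
5Q: (6, 9) + (14, 15). λ = (15 - 9)/(14 - 6) ≡ 6/8 mod 17. 8⁻¹ ≡ 15 (mod 17), so λ ≡ 5.
  x = λ² - 6 - 14 = 25 - 20 ≡ 5; y = λ·(6 - 5) - 9 ≡ 13. → (5, 13)

(5, 13)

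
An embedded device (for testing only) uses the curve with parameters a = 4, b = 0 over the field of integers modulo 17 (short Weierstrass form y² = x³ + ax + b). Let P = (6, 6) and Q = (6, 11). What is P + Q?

O

The two points share x = 6 and their y-coordinates satisfy 6 + 11 ≡ 0 (mod 17), so they are inverses. Their sum is ∞.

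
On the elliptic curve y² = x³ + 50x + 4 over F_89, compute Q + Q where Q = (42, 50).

(83, 72)

tangent at (42, 50): λ = (3·42² + 50)/(2·50) ≡ 2/11. 11⁻¹ ≡ 81 (mod 89), so λ ≡ 2·81 ≡ 73.
  x = λ² - 42 - 42 = 5329 - 84 ≡ 83; y = λ·(42 - 83) - 50 ≡ 72. → (83, 72)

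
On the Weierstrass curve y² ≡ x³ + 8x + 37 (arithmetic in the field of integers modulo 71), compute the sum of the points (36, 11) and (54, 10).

(68, 46)

(36, 11) + (54, 10). λ = (10 - 11)/(54 - 36) ≡ 70/18 mod 71. 18⁻¹ ≡ 4 (mod 71), so λ ≡ 67.
  x = λ² - 36 - 54 = 4489 - 90 ≡ 68; y = λ·(36 - 68) - 11 ≡ 46. → (68, 46)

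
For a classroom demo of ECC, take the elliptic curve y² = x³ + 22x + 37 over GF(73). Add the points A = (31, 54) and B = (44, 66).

(31, 54) + (44, 66). λ = (66 - 54)/(44 - 31) ≡ 12/13 mod 73. 13⁻¹ ≡ 45 (mod 73), so λ ≡ 29.
  x = λ² - 31 - 44 = 841 - 75 ≡ 36; y = λ·(31 - 36) - 54 ≡ 20. → (36, 20)

(36, 20)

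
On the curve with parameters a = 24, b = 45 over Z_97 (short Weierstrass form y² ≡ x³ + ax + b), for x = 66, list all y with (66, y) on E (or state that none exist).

x³ + 24x + 45 = 289125 ≡ 65 (mod 97).
Square roots of 65 mod 97: 29 and 68 (since 29² = 841 ≡ 65).

29, 68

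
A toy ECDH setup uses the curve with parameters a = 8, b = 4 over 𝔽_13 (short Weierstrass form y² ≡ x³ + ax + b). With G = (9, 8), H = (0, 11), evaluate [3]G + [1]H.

(3, 9)

First 3G:
Repeated addition: build up to 3G.
2G: tangent at (9, 8): λ = (3·9² + 8)/(2·8) ≡ 4/3. 3⁻¹ ≡ 9 (mod 13) since 3·9 = 27 ≡ 1, so λ ≡ 4·9 ≡ 10.
  x = λ² - 9 - 9 = 100 - 18 ≡ 4; y = λ·(9 - 4) - 8 ≡ 3. → (4, 3)
3G: (4, 3) + (9, 8). λ = (8 - 3)/(9 - 4) ≡ 5/5 mod 13. 5⁻¹ ≡ 8 (mod 13) since 5·8 = 40 ≡ 1, so λ ≡ 1.
  x = λ² - 4 - 9 = 1 - 13 ≡ 1; y = λ·(4 - 1) - 3 ≡ 0. → (1, 0)
3G = (1, 0).
Finally 3G + H:
(1, 0) + (0, 11). λ = (11 - 0)/(0 - 1) ≡ 11/12 mod 13. 12⁻¹ ≡ 12 (mod 13), so λ ≡ 2.
  x = λ² - 1 - 0 = 4 - 1 ≡ 3; y = λ·(1 - 3) - 0 ≡ 9. → (3, 9)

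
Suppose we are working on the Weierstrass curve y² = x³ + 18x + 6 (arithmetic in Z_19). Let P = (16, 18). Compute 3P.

Repeated addition: build up to 3P.
2P: tangent at (16, 18): λ = (3·16² + 18)/(2·18) ≡ 7/17. 17⁻¹ ≡ 9 (mod 19) since 17·9 = 153 ≡ 1, so λ ≡ 7·9 ≡ 6.
  x = λ² - 16 - 16 = 36 - 32 ≡ 4; y = λ·(16 - 4) - 18 ≡ 16. → (4, 16)
3P: (4, 16) + (16, 18). λ = (18 - 16)/(16 - 4) ≡ 2/12 mod 19. 12⁻¹ ≡ 8 (mod 19), so λ ≡ 16.
  x = λ² - 4 - 16 = 256 - 20 ≡ 8; y = λ·(4 - 8) - 16 ≡ 15. → (8, 15)

(8, 15)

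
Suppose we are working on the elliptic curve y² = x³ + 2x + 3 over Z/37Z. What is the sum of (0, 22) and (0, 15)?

The two points share x = 0 and their y-coordinates satisfy 22 + 15 ≡ 0 (mod 37), so they are inverses. Their sum is O.

O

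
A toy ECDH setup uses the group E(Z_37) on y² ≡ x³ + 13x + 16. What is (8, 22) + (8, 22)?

(5, 13)

tangent at (8, 22): λ = (3·8² + 13)/(2·22) ≡ 20/7. 7⁻¹ ≡ 16 (mod 37) since 7·16 = 112 ≡ 1, so λ ≡ 20·16 ≡ 24.
  x = λ² - 8 - 8 = 576 - 16 ≡ 5; y = λ·(8 - 5) - 22 ≡ 13. → (5, 13)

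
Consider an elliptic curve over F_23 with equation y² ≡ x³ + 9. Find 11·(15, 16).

Write P = (15, 16).
Double-and-add on 11 = (1011)₂. Start with P = (15, 16) for the leading 1-bit.
double: tangent at (15, 16): λ = (3·15² + 0)/(2·16) ≡ 8/9. 9⁻¹ ≡ 18 (mod 23) since 9·18 = 162 ≡ 1, so λ ≡ 8·18 ≡ 6.
  x = λ² - 15 - 15 = 36 - 30 ≡ 6; y = λ·(15 - 6) - 16 ≡ 15. → (6, 15)
double: tangent at (6, 15): λ = (3·6² + 0)/(2·15) ≡ 16/7. 7⁻¹ ≡ 10 (mod 23) since 7·10 = 70 ≡ 1, so λ ≡ 16·10 ≡ 22.
  x = λ² - 6 - 6 = 484 - 12 ≡ 12; y = λ·(6 - 12) - 15 ≡ 14. → (12, 14)
add P: (12, 14) + (15, 16). λ = (16 - 14)/(15 - 12) ≡ 2/3 mod 23. 3⁻¹ ≡ 8 (mod 23), so λ ≡ 16.
  x = λ² - 12 - 15 = 256 - 27 ≡ 22; y = λ·(12 - 22) - 14 ≡ 10. → (22, 10)
double: tangent at (22, 10): λ = (3·22² + 0)/(2·10) ≡ 3/20. 20⁻¹ ≡ 15 (mod 23), so λ ≡ 3·15 ≡ 22.
  x = λ² - 22 - 22 = 484 - 44 ≡ 3; y = λ·(22 - 3) - 10 ≡ 17. → (3, 17)
add P: (3, 17) + (15, 16). λ = (16 - 17)/(15 - 3) ≡ 22/12 mod 23. 12⁻¹ ≡ 2 (mod 23), so λ ≡ 21.
  x = λ² - 3 - 15 = 441 - 18 ≡ 9; y = λ·(3 - 9) - 17 ≡ 18. → (9, 18)

(9, 18)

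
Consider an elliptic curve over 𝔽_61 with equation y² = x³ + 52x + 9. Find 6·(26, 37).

Write P = (26, 37).
Repeated addition: build up to 6P.
2P: tangent at (26, 37): λ = (3·26² + 52)/(2·37) ≡ 6/13. 13⁻¹ ≡ 47 (mod 61) since 13·47 = 611 ≡ 1, so λ ≡ 6·47 ≡ 38.
  x = λ² - 26 - 26 = 1444 - 52 ≡ 50; y = λ·(26 - 50) - 37 ≡ 27. → (50, 27)
3P: (50, 27) + (26, 37). λ = (37 - 27)/(26 - 50) ≡ 10/37 mod 61. 37⁻¹ ≡ 33 (mod 61), so λ ≡ 25.
  x = λ² - 50 - 26 = 625 - 76 ≡ 0; y = λ·(50 - 0) - 27 ≡ 3. → (0, 3)
4P: (0, 3) + (26, 37). λ = (37 - 3)/(26 - 0) ≡ 34/26 mod 61. 26⁻¹ ≡ 54 (mod 61), so λ ≡ 6.
  x = λ² - 0 - 26 = 36 - 26 ≡ 10; y = λ·(0 - 10) - 3 ≡ 59. → (10, 59)
5P: (10, 59) + (26, 37). λ = (37 - 59)/(26 - 10) ≡ 39/16 mod 61. 16⁻¹ ≡ 42 (mod 61) since 16·42 = 672 ≡ 1, so λ ≡ 52.
  x = λ² - 10 - 26 = 2704 - 36 ≡ 45; y = λ·(10 - 45) - 59 ≡ 12. → (45, 12)
6P: (45, 12) + (26, 37). λ = (37 - 12)/(26 - 45) ≡ 25/42 mod 61. 42⁻¹ ≡ 16 (mod 61), so λ ≡ 34.
  x = λ² - 45 - 26 = 1156 - 71 ≡ 48; y = λ·(45 - 48) - 12 ≡ 8. → (48, 8)

(48, 8)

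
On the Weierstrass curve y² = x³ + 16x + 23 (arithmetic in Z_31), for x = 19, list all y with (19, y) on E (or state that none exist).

5, 26

x³ + 16x + 23 = 7186 ≡ 25 (mod 31).
Square roots of 25 mod 31: 5 and 26 (since 5² = 25 ≡ 25).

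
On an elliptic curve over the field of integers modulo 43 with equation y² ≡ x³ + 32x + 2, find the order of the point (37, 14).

2P: tangent at (37, 14): λ = (3·37² + 32)/(2·14) ≡ 11/28. 28⁻¹ ≡ 20 (mod 43) since 28·20 = 560 ≡ 1, so λ ≡ 11·20 ≡ 5.
  x = λ² - 37 - 37 = 25 - 74 ≡ 37; y = λ·(37 - 37) - 14 ≡ 29. → (37, 29)
3P: (37, 29) + (37, 14): same x and y₁ ≡ -y₂, so the sum is the point at infinity.
3P = the point at infinity, so the order is 3.

3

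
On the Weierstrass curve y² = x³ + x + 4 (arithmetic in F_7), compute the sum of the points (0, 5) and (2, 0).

(6, 3)

(0, 5) + (2, 0). λ = (0 - 5)/(2 - 0) ≡ 2/2 mod 7. 2⁻¹ ≡ 4 (mod 7) since 2·4 = 8 ≡ 1, so λ ≡ 1.
  x = λ² - 0 - 2 = 1 - 2 ≡ 6; y = λ·(0 - 6) - 5 ≡ 3. → (6, 3)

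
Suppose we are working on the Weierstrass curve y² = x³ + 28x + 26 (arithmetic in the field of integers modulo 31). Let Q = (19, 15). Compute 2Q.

tangent at (19, 15): λ = (3·19² + 28)/(2·15) ≡ 26/30. 30⁻¹ ≡ 30 (mod 31), so λ ≡ 26·30 ≡ 5.
  x = λ² - 19 - 19 = 25 - 38 ≡ 18; y = λ·(19 - 18) - 15 ≡ 21. → (18, 21)

(18, 21)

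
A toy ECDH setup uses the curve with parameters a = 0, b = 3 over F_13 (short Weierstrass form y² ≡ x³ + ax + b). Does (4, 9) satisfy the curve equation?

no

y² = 9² ≡ 3; x³ + 0x + 3 = 67 ≡ 2 (mod 13). 3 ≠ 2.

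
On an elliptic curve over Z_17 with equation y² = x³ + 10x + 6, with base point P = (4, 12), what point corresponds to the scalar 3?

(11, 6)

Repeated addition: build up to 3P.
2P: tangent at (4, 12): λ = (3·4² + 10)/(2·12) ≡ 7/7. 7⁻¹ ≡ 5 (mod 17), so λ ≡ 7·5 ≡ 1.
  x = λ² - 4 - 4 = 1 - 8 ≡ 10; y = λ·(4 - 10) - 12 ≡ 16. → (10, 16)
3P: (10, 16) + (4, 12). λ = (12 - 16)/(4 - 10) ≡ 13/11 mod 17. 11⁻¹ ≡ 14 (mod 17), so λ ≡ 12.
  x = λ² - 10 - 4 = 144 - 14 ≡ 11; y = λ·(10 - 11) - 16 ≡ 6. → (11, 6)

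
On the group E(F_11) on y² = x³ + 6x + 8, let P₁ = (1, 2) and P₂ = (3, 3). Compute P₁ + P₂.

(1, 2) + (3, 3). λ = (3 - 2)/(3 - 1) ≡ 1/2 mod 11. 2⁻¹ ≡ 6 (mod 11) since 2·6 = 12 ≡ 1, so λ ≡ 6.
  x = λ² - 1 - 3 = 36 - 4 ≡ 10; y = λ·(1 - 10) - 2 ≡ 10. → (10, 10)

(10, 10)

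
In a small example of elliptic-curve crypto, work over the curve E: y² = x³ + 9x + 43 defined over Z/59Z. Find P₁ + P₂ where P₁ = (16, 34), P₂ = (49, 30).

(16, 34) + (49, 30). λ = (30 - 34)/(49 - 16) ≡ 55/33 mod 59. 33⁻¹ ≡ 34 (mod 59) since 33·34 = 1122 ≡ 1, so λ ≡ 41.
  x = λ² - 16 - 49 = 1681 - 65 ≡ 23; y = λ·(16 - 23) - 34 ≡ 33. → (23, 33)

(23, 33)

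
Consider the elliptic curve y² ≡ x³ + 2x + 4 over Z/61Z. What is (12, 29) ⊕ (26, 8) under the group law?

(10, 29)

(12, 29) + (26, 8). λ = (8 - 29)/(26 - 12) ≡ 40/14 mod 61. 14⁻¹ ≡ 48 (mod 61), so λ ≡ 29.
  x = λ² - 12 - 26 = 841 - 38 ≡ 10; y = λ·(12 - 10) - 29 ≡ 29. → (10, 29)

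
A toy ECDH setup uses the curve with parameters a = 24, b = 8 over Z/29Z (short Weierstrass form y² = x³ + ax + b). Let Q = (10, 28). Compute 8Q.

Repeated addition: build up to 8Q.
2Q: tangent at (10, 28): λ = (3·10² + 24)/(2·28) ≡ 5/27. 27⁻¹ ≡ 14 (mod 29), so λ ≡ 5·14 ≡ 12.
  x = λ² - 10 - 10 = 144 - 20 ≡ 8; y = λ·(10 - 8) - 28 ≡ 25. → (8, 25)
3Q: (8, 25) + (10, 28). λ = (28 - 25)/(10 - 8) ≡ 3/2 mod 29. 2⁻¹ ≡ 15 (mod 29) since 2·15 = 30 ≡ 1, so λ ≡ 16.
  x = λ² - 8 - 10 = 256 - 18 ≡ 6; y = λ·(8 - 6) - 25 ≡ 7. → (6, 7)
4Q: (6, 7) + (10, 28). λ = (28 - 7)/(10 - 6) ≡ 21/4 mod 29. 4⁻¹ ≡ 22 (mod 29), so λ ≡ 27.
  x = λ² - 6 - 10 = 729 - 16 ≡ 17; y = λ·(6 - 17) - 7 ≡ 15. → (17, 15)
5Q: (17, 15) + (10, 28). λ = (28 - 15)/(10 - 17) ≡ 13/22 mod 29. 22⁻¹ ≡ 4 (mod 29), so λ ≡ 23.
  x = λ² - 17 - 10 = 529 - 27 ≡ 9; y = λ·(17 - 9) - 15 ≡ 24. → (9, 24)
6Q: (9, 24) + (10, 28). λ = (28 - 24)/(10 - 9) ≡ 4/1 mod 29. 1⁻¹ ≡ 1 (mod 29) since 1·1 = 1 ≡ 1, so λ ≡ 4.
  x = λ² - 9 - 10 = 16 - 19 ≡ 26; y = λ·(9 - 26) - 24 ≡ 24. → (26, 24)
7Q: (26, 24) + (10, 28). λ = (28 - 24)/(10 - 26) ≡ 4/13 mod 29. 13⁻¹ ≡ 9 (mod 29), so λ ≡ 7.
  x = λ² - 26 - 10 = 49 - 36 ≡ 13; y = λ·(26 - 13) - 24 ≡ 9. → (13, 9)
8Q: (13, 9) + (10, 28). λ = (28 - 9)/(10 - 13) ≡ 19/26 mod 29. 26⁻¹ ≡ 19 (mod 29) since 26·19 = 494 ≡ 1, so λ ≡ 13.
  x = λ² - 13 - 10 = 169 - 23 ≡ 1; y = λ·(13 - 1) - 9 ≡ 2. → (1, 2)

(1, 2)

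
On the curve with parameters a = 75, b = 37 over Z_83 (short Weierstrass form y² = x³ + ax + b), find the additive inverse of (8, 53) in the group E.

(8, 30)

-(8, 53) = (8, -53 mod 83) = (8, 30).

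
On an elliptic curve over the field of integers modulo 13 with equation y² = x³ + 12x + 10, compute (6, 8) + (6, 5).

O

The two points share x = 6 and their y-coordinates satisfy 8 + 5 ≡ 0 (mod 13), so they are inverses. Their sum is the point at infinity.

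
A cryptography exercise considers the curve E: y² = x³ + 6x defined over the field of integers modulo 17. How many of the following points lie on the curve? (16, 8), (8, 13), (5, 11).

(16, 8): 8² ≡ 13, rhs ≡ 10 → off.
(8, 13): 13² ≡ 16, rhs ≡ 16 → on.
(5, 11): 11² ≡ 2, rhs ≡ 2 → on.

2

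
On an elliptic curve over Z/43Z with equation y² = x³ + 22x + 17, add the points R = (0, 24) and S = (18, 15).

(0, 24) + (18, 15). λ = (15 - 24)/(18 - 0) ≡ 34/18 mod 43. 18⁻¹ ≡ 12 (mod 43), so λ ≡ 21.
  x = λ² - 0 - 18 = 441 - 18 ≡ 36; y = λ·(0 - 36) - 24 ≡ 37. → (36, 37)

(36, 37)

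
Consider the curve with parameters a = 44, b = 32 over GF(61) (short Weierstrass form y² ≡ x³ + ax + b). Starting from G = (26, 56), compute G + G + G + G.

(40, 20)

Repeated addition: build up to 4G.
2G: tangent at (26, 56): λ = (3·26² + 44)/(2·56) ≡ 59/51. 51⁻¹ ≡ 6 (mod 61) since 51·6 = 306 ≡ 1, so λ ≡ 59·6 ≡ 49.
  x = λ² - 26 - 26 = 2401 - 52 ≡ 31; y = λ·(26 - 31) - 56 ≡ 4. → (31, 4)
3G: (31, 4) + (26, 56). λ = (56 - 4)/(26 - 31) ≡ 52/56 mod 61. 56⁻¹ ≡ 12 (mod 61), so λ ≡ 14.
  x = λ² - 31 - 26 = 196 - 57 ≡ 17; y = λ·(31 - 17) - 4 ≡ 9. → (17, 9)
4G: (17, 9) + (26, 56). λ = (56 - 9)/(26 - 17) ≡ 47/9 mod 61. 9⁻¹ ≡ 34 (mod 61) since 9·34 = 306 ≡ 1, so λ ≡ 12.
  x = λ² - 17 - 26 = 144 - 43 ≡ 40; y = λ·(17 - 40) - 9 ≡ 20. → (40, 20)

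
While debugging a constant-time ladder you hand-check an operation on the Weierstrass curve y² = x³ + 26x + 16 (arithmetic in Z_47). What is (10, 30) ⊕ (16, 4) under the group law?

(45, 12)

(10, 30) + (16, 4). λ = (4 - 30)/(16 - 10) ≡ 21/6 mod 47. 6⁻¹ ≡ 8 (mod 47), so λ ≡ 27.
  x = λ² - 10 - 16 = 729 - 26 ≡ 45; y = λ·(10 - 45) - 30 ≡ 12. → (45, 12)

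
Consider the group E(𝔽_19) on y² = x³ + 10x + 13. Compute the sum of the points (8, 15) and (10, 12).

(8, 4)

(8, 15) + (10, 12). λ = (12 - 15)/(10 - 8) ≡ 16/2 mod 19. 2⁻¹ ≡ 10 (mod 19) since 2·10 = 20 ≡ 1, so λ ≡ 8.
  x = λ² - 8 - 10 = 64 - 18 ≡ 8; y = λ·(8 - 8) - 15 ≡ 4. → (8, 4)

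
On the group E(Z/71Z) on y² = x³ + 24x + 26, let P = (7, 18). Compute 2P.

tangent at (7, 18): λ = (3·7² + 24)/(2·18) ≡ 29/36. 36⁻¹ ≡ 2 (mod 71), so λ ≡ 29·2 ≡ 58.
  x = λ² - 7 - 7 = 3364 - 14 ≡ 13; y = λ·(7 - 13) - 18 ≡ 60. → (13, 60)

(13, 60)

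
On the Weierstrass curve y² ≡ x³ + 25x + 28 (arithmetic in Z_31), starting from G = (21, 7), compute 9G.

(30, 23)

Double-and-add on 9 = (1001)₂. Start with G = (21, 7) for the leading 1-bit.
double: tangent at (21, 7): λ = (3·21² + 25)/(2·7) ≡ 15/14. 14⁻¹ ≡ 20 (mod 31), so λ ≡ 15·20 ≡ 21.
  x = λ² - 21 - 21 = 441 - 42 ≡ 27; y = λ·(21 - 27) - 7 ≡ 22. → (27, 22)
double: tangent at (27, 22): λ = (3·27² + 25)/(2·22) ≡ 11/13. 13⁻¹ ≡ 12 (mod 31), so λ ≡ 11·12 ≡ 8.
  x = λ² - 27 - 27 = 64 - 54 ≡ 10; y = λ·(27 - 10) - 22 ≡ 21. → (10, 21)
double: tangent at (10, 21): λ = (3·10² + 25)/(2·21) ≡ 15/11. 11⁻¹ ≡ 17 (mod 31) since 11·17 = 187 ≡ 1, so λ ≡ 15·17 ≡ 7.
  x = λ² - 10 - 10 = 49 - 20 ≡ 29; y = λ·(10 - 29) - 21 ≡ 1. → (29, 1)
add G: (29, 1) + (21, 7). λ = (7 - 1)/(21 - 29) ≡ 6/23 mod 31. 23⁻¹ ≡ 27 (mod 31) since 23·27 = 621 ≡ 1, so λ ≡ 7.
  x = λ² - 29 - 21 = 49 - 50 ≡ 30; y = λ·(29 - 30) - 1 ≡ 23. → (30, 23)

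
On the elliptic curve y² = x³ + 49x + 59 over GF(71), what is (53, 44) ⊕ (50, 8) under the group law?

(53, 44) + (50, 8). λ = (8 - 44)/(50 - 53) ≡ 35/68 mod 71. 68⁻¹ ≡ 47 (mod 71), so λ ≡ 12.
  x = λ² - 53 - 50 = 144 - 103 ≡ 41; y = λ·(53 - 41) - 44 ≡ 29. → (41, 29)

(41, 29)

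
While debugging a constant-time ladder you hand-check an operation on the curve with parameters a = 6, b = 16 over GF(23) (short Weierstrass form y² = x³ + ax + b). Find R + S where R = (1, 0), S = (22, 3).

(8, 22)

(1, 0) + (22, 3). λ = (3 - 0)/(22 - 1) ≡ 3/21 mod 23. 21⁻¹ ≡ 11 (mod 23) since 21·11 = 231 ≡ 1, so λ ≡ 10.
  x = λ² - 1 - 22 = 100 - 23 ≡ 8; y = λ·(1 - 8) - 0 ≡ 22. → (8, 22)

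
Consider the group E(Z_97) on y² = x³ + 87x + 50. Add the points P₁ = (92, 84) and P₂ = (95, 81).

(92, 84) + (95, 81). λ = (81 - 84)/(95 - 92) ≡ 94/3 mod 97. 3⁻¹ ≡ 65 (mod 97), so λ ≡ 96.
  x = λ² - 92 - 95 = 9216 - 187 ≡ 8; y = λ·(92 - 8) - 84 ≡ 26. → (8, 26)

(8, 26)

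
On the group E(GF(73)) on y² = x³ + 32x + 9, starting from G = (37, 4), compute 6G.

(16, 50)

Repeated addition: build up to 6G.
2G: tangent at (37, 4): λ = (3·37² + 32)/(2·4) ≡ 51/8. 8⁻¹ ≡ 64 (mod 73) since 8·64 = 512 ≡ 1, so λ ≡ 51·64 ≡ 52.
  x = λ² - 37 - 37 = 2704 - 74 ≡ 2; y = λ·(37 - 2) - 4 ≡ 64. → (2, 64)
3G: (2, 64) + (37, 4). λ = (4 - 64)/(37 - 2) ≡ 13/35 mod 73. 35⁻¹ ≡ 48 (mod 73) since 35·48 = 1680 ≡ 1, so λ ≡ 40.
  x = λ² - 2 - 37 = 1600 - 39 ≡ 28; y = λ·(2 - 28) - 64 ≡ 64. → (28, 64)
4G: (28, 64) + (37, 4). λ = (4 - 64)/(37 - 28) ≡ 13/9 mod 73. 9⁻¹ ≡ 65 (mod 73), so λ ≡ 42.
  x = λ² - 28 - 37 = 1764 - 65 ≡ 20; y = λ·(28 - 20) - 64 ≡ 53. → (20, 53)
5G: (20, 53) + (37, 4). λ = (4 - 53)/(37 - 20) ≡ 24/17 mod 73. 17⁻¹ ≡ 43 (mod 73), so λ ≡ 10.
  x = λ² - 20 - 37 = 100 - 57 ≡ 43; y = λ·(20 - 43) - 53 ≡ 9. → (43, 9)
6G: (43, 9) + (37, 4). λ = (4 - 9)/(37 - 43) ≡ 68/67 mod 73. 67⁻¹ ≡ 12 (mod 73), so λ ≡ 13.
  x = λ² - 43 - 37 = 169 - 80 ≡ 16; y = λ·(43 - 16) - 9 ≡ 50. → (16, 50)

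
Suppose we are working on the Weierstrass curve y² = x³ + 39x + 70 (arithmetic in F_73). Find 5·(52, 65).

(27, 72)

Write P = (52, 65).
Repeated addition: build up to 5P.
2P: tangent at (52, 65): λ = (3·52² + 39)/(2·65) ≡ 48/57. 57⁻¹ ≡ 41 (mod 73) since 57·41 = 2337 ≡ 1, so λ ≡ 48·41 ≡ 70.
  x = λ² - 52 - 52 = 4900 - 104 ≡ 51; y = λ·(52 - 51) - 65 ≡ 5. → (51, 5)
3P: (51, 5) + (52, 65). λ = (65 - 5)/(52 - 51) ≡ 60/1 mod 73. 1⁻¹ ≡ 1 (mod 73) since 1·1 = 1 ≡ 1, so λ ≡ 60.
  x = λ² - 51 - 52 = 3600 - 103 ≡ 66; y = λ·(51 - 66) - 5 ≡ 44. → (66, 44)
4P: (66, 44) + (52, 65). λ = (65 - 44)/(52 - 66) ≡ 21/59 mod 73. 59⁻¹ ≡ 26 (mod 73), so λ ≡ 35.
  x = λ² - 66 - 52 = 1225 - 118 ≡ 12; y = λ·(66 - 12) - 44 ≡ 21. → (12, 21)
5P: (12, 21) + (52, 65). λ = (65 - 21)/(52 - 12) ≡ 44/40 mod 73. 40⁻¹ ≡ 42 (mod 73), so λ ≡ 23.
  x = λ² - 12 - 52 = 529 - 64 ≡ 27; y = λ·(12 - 27) - 21 ≡ 72. → (27, 72)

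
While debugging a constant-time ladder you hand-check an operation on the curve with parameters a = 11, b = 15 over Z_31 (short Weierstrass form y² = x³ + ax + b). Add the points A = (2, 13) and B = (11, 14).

(5, 28)

(2, 13) + (11, 14). λ = (14 - 13)/(11 - 2) ≡ 1/9 mod 31. 9⁻¹ ≡ 7 (mod 31), so λ ≡ 7.
  x = λ² - 2 - 11 = 49 - 13 ≡ 5; y = λ·(2 - 5) - 13 ≡ 28. → (5, 28)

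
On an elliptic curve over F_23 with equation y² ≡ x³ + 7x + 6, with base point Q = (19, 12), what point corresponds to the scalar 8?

(19, 12)

Repeated addition: build up to 8Q.
2Q: tangent at (19, 12): λ = (3·19² + 7)/(2·12) ≡ 9/1. 1⁻¹ ≡ 1 (mod 23) since 1·1 = 1 ≡ 1, so λ ≡ 9·1 ≡ 9.
  x = λ² - 19 - 19 = 81 - 38 ≡ 20; y = λ·(19 - 20) - 12 ≡ 2. → (20, 2)
3Q: (20, 2) + (19, 12). λ = (12 - 2)/(19 - 20) ≡ 10/22 mod 23. 22⁻¹ ≡ 22 (mod 23), so λ ≡ 13.
  x = λ² - 20 - 19 = 169 - 39 ≡ 15; y = λ·(20 - 15) - 2 ≡ 17. → (15, 17)
4Q: (15, 17) + (19, 12). λ = (12 - 17)/(19 - 15) ≡ 18/4 mod 23. 4⁻¹ ≡ 6 (mod 23), so λ ≡ 16.
  x = λ² - 15 - 19 = 256 - 34 ≡ 15; y = λ·(15 - 15) - 17 ≡ 6. → (15, 6)
5Q: (15, 6) + (19, 12). λ = (12 - 6)/(19 - 15) ≡ 6/4 mod 23. 4⁻¹ ≡ 6 (mod 23), so λ ≡ 13.
  x = λ² - 15 - 19 = 169 - 34 ≡ 20; y = λ·(15 - 20) - 6 ≡ 21. → (20, 21)
6Q: (20, 21) + (19, 12). λ = (12 - 21)/(19 - 20) ≡ 14/22 mod 23. 22⁻¹ ≡ 22 (mod 23), so λ ≡ 9.
  x = λ² - 20 - 19 = 81 - 39 ≡ 19; y = λ·(20 - 19) - 21 ≡ 11. → (19, 11)
7Q: (19, 11) + (19, 12): same x and y₁ ≡ -y₂, so the sum is O.
8Q: O + (19, 12) = (19, 12) (identity).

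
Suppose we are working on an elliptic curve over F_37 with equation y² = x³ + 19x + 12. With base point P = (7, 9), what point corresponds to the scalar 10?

(7, 9)

Repeated addition: build up to 10P.
2P: tangent at (7, 9): λ = (3·7² + 19)/(2·9) ≡ 18/18. 18⁻¹ ≡ 35 (mod 37), so λ ≡ 18·35 ≡ 1.
  x = λ² - 7 - 7 = 1 - 14 ≡ 24; y = λ·(7 - 24) - 9 ≡ 11. → (24, 11)
3P: (24, 11) + (7, 9). λ = (9 - 11)/(7 - 24) ≡ 35/20 mod 37. 20⁻¹ ≡ 13 (mod 37) since 20·13 = 260 ≡ 1, so λ ≡ 11.
  x = λ² - 24 - 7 = 121 - 31 ≡ 16; y = λ·(24 - 16) - 11 ≡ 3. → (16, 3)
4P: (16, 3) + (7, 9). λ = (9 - 3)/(7 - 16) ≡ 6/28 mod 37. 28⁻¹ ≡ 4 (mod 37) since 28·4 = 112 ≡ 1, so λ ≡ 24.
  x = λ² - 16 - 7 = 576 - 23 ≡ 35; y = λ·(16 - 35) - 3 ≡ 22. → (35, 22)
5P: (35, 22) + (7, 9). λ = (9 - 22)/(7 - 35) ≡ 24/9 mod 37. 9⁻¹ ≡ 33 (mod 37), so λ ≡ 15.
  x = λ² - 35 - 7 = 225 - 42 ≡ 35; y = λ·(35 - 35) - 22 ≡ 15. → (35, 15)
6P: (35, 15) + (7, 9). λ = (9 - 15)/(7 - 35) ≡ 31/9 mod 37. 9⁻¹ ≡ 33 (mod 37) since 9·33 = 297 ≡ 1, so λ ≡ 24.
  x = λ² - 35 - 7 = 576 - 42 ≡ 16; y = λ·(35 - 16) - 15 ≡ 34. → (16, 34)
7P: (16, 34) + (7, 9). λ = (9 - 34)/(7 - 16) ≡ 12/28 mod 37. 28⁻¹ ≡ 4 (mod 37), so λ ≡ 11.
  x = λ² - 16 - 7 = 121 - 23 ≡ 24; y = λ·(16 - 24) - 34 ≡ 26. → (24, 26)
8P: (24, 26) + (7, 9). λ = (9 - 26)/(7 - 24) ≡ 20/20 mod 37. 20⁻¹ ≡ 13 (mod 37) since 20·13 = 260 ≡ 1, so λ ≡ 1.
  x = λ² - 24 - 7 = 1 - 31 ≡ 7; y = λ·(24 - 7) - 26 ≡ 28. → (7, 28)
9P: (7, 28) + (7, 9): same x and y₁ ≡ -y₂, so the sum is the point at infinity.
10P: the point at infinity + (7, 9) = (7, 9) (identity).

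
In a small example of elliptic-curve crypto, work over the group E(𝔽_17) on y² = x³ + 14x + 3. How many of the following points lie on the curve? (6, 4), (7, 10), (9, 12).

1

(6, 4): 4² ≡ 16, rhs ≡ 14 → off.
(7, 10): 10² ≡ 15, rhs ≡ 2 → off.
(9, 12): 12² ≡ 8, rhs ≡ 8 → on.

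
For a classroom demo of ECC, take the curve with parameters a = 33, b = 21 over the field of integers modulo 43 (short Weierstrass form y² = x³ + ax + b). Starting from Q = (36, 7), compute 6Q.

(19, 38)

Double-and-add on 6 = (110)₂. Start with Q = (36, 7) for the leading 1-bit.
double: tangent at (36, 7): λ = (3·36² + 33)/(2·7) ≡ 8/14. 14⁻¹ ≡ 40 (mod 43), so λ ≡ 8·40 ≡ 19.
  x = λ² - 36 - 36 = 361 - 72 ≡ 31; y = λ·(36 - 31) - 7 ≡ 2. → (31, 2)
add Q: (31, 2) + (36, 7). λ = (7 - 2)/(36 - 31) ≡ 5/5 mod 43. 5⁻¹ ≡ 26 (mod 43) since 5·26 = 130 ≡ 1, so λ ≡ 1.
  x = λ² - 31 - 36 = 1 - 67 ≡ 20; y = λ·(31 - 20) - 2 ≡ 9. → (20, 9)
double: tangent at (20, 9): λ = (3·20² + 33)/(2·9) ≡ 29/18. 18⁻¹ ≡ 12 (mod 43), so λ ≡ 29·12 ≡ 4.
  x = λ² - 20 - 20 = 16 - 40 ≡ 19; y = λ·(20 - 19) - 9 ≡ 38. → (19, 38)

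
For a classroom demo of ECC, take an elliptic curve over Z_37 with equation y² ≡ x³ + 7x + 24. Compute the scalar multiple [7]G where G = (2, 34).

(21, 16)

Double-and-add on 7 = (111)₂. Start with G = (2, 34) for the leading 1-bit.
double: tangent at (2, 34): λ = (3·2² + 7)/(2·34) ≡ 19/31. 31⁻¹ ≡ 6 (mod 37), so λ ≡ 19·6 ≡ 3.
  x = λ² - 2 - 2 = 9 - 4 ≡ 5; y = λ·(2 - 5) - 34 ≡ 31. → (5, 31)
add G: (5, 31) + (2, 34). λ = (34 - 31)/(2 - 5) ≡ 3/34 mod 37. 34⁻¹ ≡ 12 (mod 37) since 34·12 = 408 ≡ 1, so λ ≡ 36.
  x = λ² - 5 - 2 = 1296 - 7 ≡ 31; y = λ·(5 - 31) - 31 ≡ 32. → (31, 32)
double: tangent at (31, 32): λ = (3·31² + 7)/(2·32) ≡ 4/27. 27⁻¹ ≡ 11 (mod 37), so λ ≡ 4·11 ≡ 7.
  x = λ² - 31 - 31 = 49 - 62 ≡ 24; y = λ·(31 - 24) - 32 ≡ 17. → (24, 17)
add G: (24, 17) + (2, 34). λ = (34 - 17)/(2 - 24) ≡ 17/15 mod 37. 15⁻¹ ≡ 5 (mod 37), so λ ≡ 11.
  x = λ² - 24 - 2 = 121 - 26 ≡ 21; y = λ·(24 - 21) - 17 ≡ 16. → (21, 16)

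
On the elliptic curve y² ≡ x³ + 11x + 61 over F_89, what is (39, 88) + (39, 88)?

tangent at (39, 88): λ = (3·39² + 11)/(2·88) ≡ 35/87. 87⁻¹ ≡ 44 (mod 89) since 87·44 = 3828 ≡ 1, so λ ≡ 35·44 ≡ 27.
  x = λ² - 39 - 39 = 729 - 78 ≡ 28; y = λ·(39 - 28) - 88 ≡ 31. → (28, 31)

(28, 31)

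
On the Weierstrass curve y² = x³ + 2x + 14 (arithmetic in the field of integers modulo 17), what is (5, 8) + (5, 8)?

tangent at (5, 8): λ = (3·5² + 2)/(2·8) ≡ 9/16. 16⁻¹ ≡ 16 (mod 17), so λ ≡ 9·16 ≡ 8.
  x = λ² - 5 - 5 = 64 - 10 ≡ 3; y = λ·(5 - 3) - 8 ≡ 8. → (3, 8)

(3, 8)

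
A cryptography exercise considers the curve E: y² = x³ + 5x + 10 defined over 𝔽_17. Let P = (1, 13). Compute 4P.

(6, 1)

Double-and-add on 4 = (100)₂. Start with P = (1, 13) for the leading 1-bit.
double: tangent at (1, 13): λ = (3·1² + 5)/(2·13) ≡ 8/9. 9⁻¹ ≡ 2 (mod 17) since 9·2 = 18 ≡ 1, so λ ≡ 8·2 ≡ 16.
  x = λ² - 1 - 1 = 256 - 2 ≡ 16; y = λ·(1 - 16) - 13 ≡ 2. → (16, 2)
double: tangent at (16, 2): λ = (3·16² + 5)/(2·2) ≡ 8/4. 4⁻¹ ≡ 13 (mod 17), so λ ≡ 8·13 ≡ 2.
  x = λ² - 16 - 16 = 4 - 32 ≡ 6; y = λ·(16 - 6) - 2 ≡ 1. → (6, 1)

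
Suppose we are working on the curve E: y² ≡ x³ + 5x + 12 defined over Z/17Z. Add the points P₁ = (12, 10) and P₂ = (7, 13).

(12, 10) + (7, 13). λ = (13 - 10)/(7 - 12) ≡ 3/12 mod 17. 12⁻¹ ≡ 10 (mod 17) since 12·10 = 120 ≡ 1, so λ ≡ 13.
  x = λ² - 12 - 7 = 169 - 19 ≡ 14; y = λ·(12 - 14) - 10 ≡ 15. → (14, 15)

(14, 15)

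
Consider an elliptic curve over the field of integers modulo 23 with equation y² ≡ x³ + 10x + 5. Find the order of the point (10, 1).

9

2P: tangent at (10, 1): λ = (3·10² + 10)/(2·1) ≡ 11/2. 2⁻¹ ≡ 12 (mod 23) since 2·12 = 24 ≡ 1, so λ ≡ 11·12 ≡ 17.
  x = λ² - 10 - 10 = 289 - 20 ≡ 16; y = λ·(10 - 16) - 1 ≡ 12. → (16, 12)
3P: (16, 12) + (10, 1). λ = (1 - 12)/(10 - 16) ≡ 12/17 mod 23. 17⁻¹ ≡ 19 (mod 23) since 17·19 = 323 ≡ 1, so λ ≡ 21.
  x = λ² - 16 - 10 = 441 - 26 ≡ 1; y = λ·(16 - 1) - 12 ≡ 4. → (1, 4)
4P: (1, 4) + (10, 1). λ = (1 - 4)/(10 - 1) ≡ 20/9 mod 23. 9⁻¹ ≡ 18 (mod 23), so λ ≡ 15.
  x = λ² - 1 - 10 = 225 - 11 ≡ 7; y = λ·(1 - 7) - 4 ≡ 21. → (7, 21)
5P: (7, 21) + (10, 1). λ = (1 - 21)/(10 - 7) ≡ 3/3 mod 23. 3⁻¹ ≡ 8 (mod 23), so λ ≡ 1.
  x = λ² - 7 - 10 = 1 - 17 ≡ 7; y = λ·(7 - 7) - 21 ≡ 2. → (7, 2)
6P: (7, 2) + (10, 1). λ = (1 - 2)/(10 - 7) ≡ 22/3 mod 23. 3⁻¹ ≡ 8 (mod 23), so λ ≡ 15.
  x = λ² - 7 - 10 = 225 - 17 ≡ 1; y = λ·(7 - 1) - 2 ≡ 19. → (1, 19)
7P: (1, 19) + (10, 1). λ = (1 - 19)/(10 - 1) ≡ 5/9 mod 23. 9⁻¹ ≡ 18 (mod 23), so λ ≡ 21.
  x = λ² - 1 - 10 = 441 - 11 ≡ 16; y = λ·(1 - 16) - 19 ≡ 11. → (16, 11)
8P: (16, 11) + (10, 1). λ = (1 - 11)/(10 - 16) ≡ 13/17 mod 23. 17⁻¹ ≡ 19 (mod 23), so λ ≡ 17.
  x = λ² - 16 - 10 = 289 - 26 ≡ 10; y = λ·(16 - 10) - 11 ≡ 22. → (10, 22)
9P: (10, 22) + (10, 1): same x and y₁ ≡ -y₂, so the sum is the point at infinity.
9P = the point at infinity, so the order is 9.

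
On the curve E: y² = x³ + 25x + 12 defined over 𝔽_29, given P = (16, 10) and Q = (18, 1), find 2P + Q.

First 2P:
Repeated addition: build up to 2P.
2P: tangent at (16, 10): λ = (3·16² + 25)/(2·10) ≡ 10/20. 20⁻¹ ≡ 16 (mod 29) since 20·16 = 320 ≡ 1, so λ ≡ 10·16 ≡ 15.
  x = λ² - 16 - 16 = 225 - 32 ≡ 19; y = λ·(16 - 19) - 10 ≡ 3. → (19, 3)
2P = (19, 3).
Finally 2P + Q:
(19, 3) + (18, 1). λ = (1 - 3)/(18 - 19) ≡ 27/28 mod 29. 28⁻¹ ≡ 28 (mod 29), so λ ≡ 2.
  x = λ² - 19 - 18 = 4 - 37 ≡ 25; y = λ·(19 - 25) - 3 ≡ 14. → (25, 14)

(25, 14)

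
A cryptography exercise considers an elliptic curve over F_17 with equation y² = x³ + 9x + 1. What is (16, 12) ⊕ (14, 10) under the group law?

(16, 12) + (14, 10). λ = (10 - 12)/(14 - 16) ≡ 15/15 mod 17. 15⁻¹ ≡ 8 (mod 17), so λ ≡ 1.
  x = λ² - 16 - 14 = 1 - 30 ≡ 5; y = λ·(16 - 5) - 12 ≡ 16. → (5, 16)

(5, 16)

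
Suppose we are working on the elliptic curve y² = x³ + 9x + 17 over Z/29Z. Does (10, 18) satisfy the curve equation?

yes

y² = 18² ≡ 5; x³ + 9x + 17 = 1107 ≡ 5 (mod 29). 5 = 5.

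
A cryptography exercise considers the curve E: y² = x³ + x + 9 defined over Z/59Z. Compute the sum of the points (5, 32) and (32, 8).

(5, 32) + (32, 8). λ = (8 - 32)/(32 - 5) ≡ 35/27 mod 59. 27⁻¹ ≡ 35 (mod 59), so λ ≡ 45.
  x = λ² - 5 - 32 = 2025 - 37 ≡ 41; y = λ·(5 - 41) - 32 ≡ 0. → (41, 0)

(41, 0)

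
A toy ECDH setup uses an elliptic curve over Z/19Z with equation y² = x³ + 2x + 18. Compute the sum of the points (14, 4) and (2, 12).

(14, 4) + (2, 12). λ = (12 - 4)/(2 - 14) ≡ 8/7 mod 19. 7⁻¹ ≡ 11 (mod 19) since 7·11 = 77 ≡ 1, so λ ≡ 12.
  x = λ² - 14 - 2 = 144 - 16 ≡ 14; y = λ·(14 - 14) - 4 ≡ 15. → (14, 15)

(14, 15)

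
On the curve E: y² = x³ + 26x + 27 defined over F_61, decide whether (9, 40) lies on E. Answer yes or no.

yes

y² = 40² ≡ 14; x³ + 26x + 27 = 990 ≡ 14 (mod 61). 14 = 14.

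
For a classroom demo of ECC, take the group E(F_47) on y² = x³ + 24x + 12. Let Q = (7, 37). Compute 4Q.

(12, 30)

Repeated addition: build up to 4Q.
2Q: tangent at (7, 37): λ = (3·7² + 24)/(2·37) ≡ 30/27. 27⁻¹ ≡ 7 (mod 47), so λ ≡ 30·7 ≡ 22.
  x = λ² - 7 - 7 = 484 - 14 ≡ 0; y = λ·(7 - 0) - 37 ≡ 23. → (0, 23)
3Q: (0, 23) + (7, 37). λ = (37 - 23)/(7 - 0) ≡ 14/7 mod 47. 7⁻¹ ≡ 27 (mod 47) since 7·27 = 189 ≡ 1, so λ ≡ 2.
  x = λ² - 0 - 7 = 4 - 7 ≡ 44; y = λ·(0 - 44) - 23 ≡ 30. → (44, 30)
4Q: (44, 30) + (7, 37). λ = (37 - 30)/(7 - 44) ≡ 7/10 mod 47. 10⁻¹ ≡ 33 (mod 47) since 10·33 = 330 ≡ 1, so λ ≡ 43.
  x = λ² - 44 - 7 = 1849 - 51 ≡ 12; y = λ·(44 - 12) - 30 ≡ 30. → (12, 30)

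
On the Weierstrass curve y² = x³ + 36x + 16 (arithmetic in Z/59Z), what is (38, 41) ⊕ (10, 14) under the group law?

(40, 54)

(38, 41) + (10, 14). λ = (14 - 41)/(10 - 38) ≡ 32/31 mod 59. 31⁻¹ ≡ 40 (mod 59), so λ ≡ 41.
  x = λ² - 38 - 10 = 1681 - 48 ≡ 40; y = λ·(38 - 40) - 41 ≡ 54. → (40, 54)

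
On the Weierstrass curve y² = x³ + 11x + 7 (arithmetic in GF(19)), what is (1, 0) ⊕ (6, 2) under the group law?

(1, 0) + (6, 2). λ = (2 - 0)/(6 - 1) ≡ 2/5 mod 19. 5⁻¹ ≡ 4 (mod 19) since 5·4 = 20 ≡ 1, so λ ≡ 8.
  x = λ² - 1 - 6 = 64 - 7 ≡ 0; y = λ·(1 - 0) - 0 ≡ 8. → (0, 8)

(0, 8)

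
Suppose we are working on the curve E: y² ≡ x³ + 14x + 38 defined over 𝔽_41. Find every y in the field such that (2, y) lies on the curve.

19, 22

x³ + 14x + 38 = 74 ≡ 33 (mod 41).
Square roots of 33 mod 41: 19 and 22 (since 19² = 361 ≡ 33).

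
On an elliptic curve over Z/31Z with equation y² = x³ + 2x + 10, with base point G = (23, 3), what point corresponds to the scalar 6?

Repeated addition: build up to 6G.
2G: tangent at (23, 3): λ = (3·23² + 2)/(2·3) ≡ 8/6. 6⁻¹ ≡ 26 (mod 31), so λ ≡ 8·26 ≡ 22.
  x = λ² - 23 - 23 = 484 - 46 ≡ 4; y = λ·(23 - 4) - 3 ≡ 12. → (4, 12)
3G: (4, 12) + (23, 3). λ = (3 - 12)/(23 - 4) ≡ 22/19 mod 31. 19⁻¹ ≡ 18 (mod 31), so λ ≡ 24.
  x = λ² - 4 - 23 = 576 - 27 ≡ 22; y = λ·(4 - 22) - 12 ≡ 21. → (22, 21)
4G: (22, 21) + (23, 3). λ = (3 - 21)/(23 - 22) ≡ 13/1 mod 31. 1⁻¹ ≡ 1 (mod 31), so λ ≡ 13.
  x = λ² - 22 - 23 = 169 - 45 ≡ 0; y = λ·(22 - 0) - 21 ≡ 17. → (0, 17)
5G: (0, 17) + (23, 3). λ = (3 - 17)/(23 - 0) ≡ 17/23 mod 31. 23⁻¹ ≡ 27 (mod 31) since 23·27 = 621 ≡ 1, so λ ≡ 25.
  x = λ² - 0 - 23 = 625 - 23 ≡ 13; y = λ·(0 - 13) - 17 ≡ 30. → (13, 30)
6G: (13, 30) + (23, 3). λ = (3 - 30)/(23 - 13) ≡ 4/10 mod 31. 10⁻¹ ≡ 28 (mod 31) since 10·28 = 280 ≡ 1, so λ ≡ 19.
  x = λ² - 13 - 23 = 361 - 36 ≡ 15; y = λ·(13 - 15) - 30 ≡ 25. → (15, 25)

(15, 25)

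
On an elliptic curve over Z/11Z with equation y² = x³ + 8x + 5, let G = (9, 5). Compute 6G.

(6, 4)

Double-and-add on 6 = (110)₂. Start with G = (9, 5) for the leading 1-bit.
double: tangent at (9, 5): λ = (3·9² + 8)/(2·5) ≡ 9/10. 10⁻¹ ≡ 10 (mod 11), so λ ≡ 9·10 ≡ 2.
  x = λ² - 9 - 9 = 4 - 18 ≡ 8; y = λ·(9 - 8) - 5 ≡ 8. → (8, 8)
add G: (8, 8) + (9, 5). λ = (5 - 8)/(9 - 8) ≡ 8/1 mod 11. 1⁻¹ ≡ 1 (mod 11), so λ ≡ 8.
  x = λ² - 8 - 9 = 64 - 17 ≡ 3; y = λ·(8 - 3) - 8 ≡ 10. → (3, 10)
double: tangent at (3, 10): λ = (3·3² + 8)/(2·10) ≡ 2/9. 9⁻¹ ≡ 5 (mod 11) since 9·5 = 45 ≡ 1, so λ ≡ 2·5 ≡ 10.
  x = λ² - 3 - 3 = 100 - 6 ≡ 6; y = λ·(3 - 6) - 10 ≡ 4. → (6, 4)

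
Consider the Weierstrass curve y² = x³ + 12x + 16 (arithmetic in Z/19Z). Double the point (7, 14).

tangent at (7, 14): λ = (3·7² + 12)/(2·14) ≡ 7/9. 9⁻¹ ≡ 17 (mod 19) since 9·17 = 153 ≡ 1, so λ ≡ 7·17 ≡ 5.
  x = λ² - 7 - 7 = 25 - 14 ≡ 11; y = λ·(7 - 11) - 14 ≡ 4. → (11, 4)

(11, 4)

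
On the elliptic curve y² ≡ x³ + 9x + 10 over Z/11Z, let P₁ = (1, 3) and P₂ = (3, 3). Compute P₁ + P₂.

(7, 8)

(1, 3) + (3, 3). λ = (3 - 3)/(3 - 1) ≡ 0/2 mod 11. 2⁻¹ ≡ 6 (mod 11), so λ ≡ 0.
  x = λ² - 1 - 3 = 0 - 4 ≡ 7; y = λ·(1 - 7) - 3 ≡ 8. → (7, 8)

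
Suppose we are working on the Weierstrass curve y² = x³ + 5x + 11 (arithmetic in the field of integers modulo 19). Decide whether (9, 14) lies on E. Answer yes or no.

yes

y² = 14² ≡ 6; x³ + 5x + 11 = 785 ≡ 6 (mod 19). 6 = 6.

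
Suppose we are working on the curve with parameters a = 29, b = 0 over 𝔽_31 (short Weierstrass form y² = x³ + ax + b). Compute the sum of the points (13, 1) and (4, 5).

(13, 1) + (4, 5). λ = (5 - 1)/(4 - 13) ≡ 4/22 mod 31. 22⁻¹ ≡ 24 (mod 31) since 22·24 = 528 ≡ 1, so λ ≡ 3.
  x = λ² - 13 - 4 = 9 - 17 ≡ 23; y = λ·(13 - 23) - 1 ≡ 0. → (23, 0)

(23, 0)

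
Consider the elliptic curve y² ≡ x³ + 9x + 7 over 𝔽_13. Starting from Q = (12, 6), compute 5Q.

Double-and-add on 5 = (101)₂. Start with Q = (12, 6) for the leading 1-bit.
double: tangent at (12, 6): λ = (3·12² + 9)/(2·6) ≡ 12/12. 12⁻¹ ≡ 12 (mod 13), so λ ≡ 12·12 ≡ 1.
  x = λ² - 12 - 12 = 1 - 24 ≡ 3; y = λ·(12 - 3) - 6 ≡ 3. → (3, 3)
double: tangent at (3, 3): λ = (3·3² + 9)/(2·3) ≡ 10/6. 6⁻¹ ≡ 11 (mod 13), so λ ≡ 10·11 ≡ 6.
  x = λ² - 3 - 3 = 36 - 6 ≡ 4; y = λ·(3 - 4) - 3 ≡ 4. → (4, 4)
add Q: (4, 4) + (12, 6). λ = (6 - 4)/(12 - 4) ≡ 2/8 mod 13. 8⁻¹ ≡ 5 (mod 13), so λ ≡ 10.
  x = λ² - 4 - 12 = 100 - 16 ≡ 6; y = λ·(4 - 6) - 4 ≡ 2. → (6, 2)

(6, 2)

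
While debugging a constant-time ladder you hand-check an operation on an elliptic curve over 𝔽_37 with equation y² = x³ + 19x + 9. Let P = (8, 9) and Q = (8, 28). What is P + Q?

O

The two points share x = 8 and their y-coordinates satisfy 9 + 28 ≡ 0 (mod 37), so they are inverses. Their sum is 𝒪.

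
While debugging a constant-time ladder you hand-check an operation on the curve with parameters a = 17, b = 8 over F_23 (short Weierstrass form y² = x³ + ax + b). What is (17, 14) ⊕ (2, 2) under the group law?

(17, 14) + (2, 2). λ = (2 - 14)/(2 - 17) ≡ 11/8 mod 23. 8⁻¹ ≡ 3 (mod 23), so λ ≡ 10.
  x = λ² - 17 - 2 = 100 - 19 ≡ 12; y = λ·(17 - 12) - 14 ≡ 13. → (12, 13)

(12, 13)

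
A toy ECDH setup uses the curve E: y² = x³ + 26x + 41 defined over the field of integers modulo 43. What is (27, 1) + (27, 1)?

(3, 24)

tangent at (27, 1): λ = (3·27² + 26)/(2·1) ≡ 20/2. 2⁻¹ ≡ 22 (mod 43), so λ ≡ 20·22 ≡ 10.
  x = λ² - 27 - 27 = 100 - 54 ≡ 3; y = λ·(27 - 3) - 1 ≡ 24. → (3, 24)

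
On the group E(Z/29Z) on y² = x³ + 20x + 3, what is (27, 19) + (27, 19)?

(17, 23)

tangent at (27, 19): λ = (3·27² + 20)/(2·19) ≡ 3/9. 9⁻¹ ≡ 13 (mod 29), so λ ≡ 3·13 ≡ 10.
  x = λ² - 27 - 27 = 100 - 54 ≡ 17; y = λ·(27 - 17) - 19 ≡ 23. → (17, 23)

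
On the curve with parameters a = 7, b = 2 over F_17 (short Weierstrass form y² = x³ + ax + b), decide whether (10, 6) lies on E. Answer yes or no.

no

y² = 6² ≡ 2; x³ + 7x + 2 = 1072 ≡ 1 (mod 17). 2 ≠ 1.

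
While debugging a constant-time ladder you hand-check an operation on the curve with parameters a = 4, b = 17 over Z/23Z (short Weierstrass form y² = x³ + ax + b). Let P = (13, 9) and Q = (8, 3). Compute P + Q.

(20, 1)

(13, 9) + (8, 3). λ = (3 - 9)/(8 - 13) ≡ 17/18 mod 23. 18⁻¹ ≡ 9 (mod 23), so λ ≡ 15.
  x = λ² - 13 - 8 = 225 - 21 ≡ 20; y = λ·(13 - 20) - 9 ≡ 1. → (20, 1)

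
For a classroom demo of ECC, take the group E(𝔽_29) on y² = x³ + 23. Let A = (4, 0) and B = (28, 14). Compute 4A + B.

(28, 14)

First 4A:
Double-and-add on 4 = (100)₂. Start with A = (4, 0) for the leading 1-bit.
double: (4, 0) + (4, 0): same x and y₁ ≡ -y₂, so the sum is 𝒪.
double: 𝒪 + 𝒪 = 𝒪 (identity).
4A = 𝒪.
Finally 4A + B:
𝒪 + (28, 14) = (28, 14) (identity).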